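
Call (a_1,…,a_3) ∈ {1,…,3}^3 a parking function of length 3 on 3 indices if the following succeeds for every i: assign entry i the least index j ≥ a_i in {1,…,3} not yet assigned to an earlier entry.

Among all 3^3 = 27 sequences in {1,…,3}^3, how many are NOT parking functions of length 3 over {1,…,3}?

11

#PF = (3+1−3)·(3+1)^{3−1} = 1×16 = 16 (Pollak)
E.g. (3,3,3) → sorted (3,3,3): b_1=3>1, not a PF.
3^3 − 16 = 27 − 16 = 11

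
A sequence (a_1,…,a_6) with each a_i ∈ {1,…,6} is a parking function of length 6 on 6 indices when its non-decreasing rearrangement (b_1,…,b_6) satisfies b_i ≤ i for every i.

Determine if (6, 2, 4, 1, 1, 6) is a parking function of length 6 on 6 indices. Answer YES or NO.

Sorted: b = (1, 1, 2, 4, 6, 6).
  b_1=1 ≤ 1
  b_2=1 ≤ 2
  b_3=2 ≤ 3
  b_4=4 ≤ 4
  b_5=6 > 5
  fails at i=5 ⇒ NO

NO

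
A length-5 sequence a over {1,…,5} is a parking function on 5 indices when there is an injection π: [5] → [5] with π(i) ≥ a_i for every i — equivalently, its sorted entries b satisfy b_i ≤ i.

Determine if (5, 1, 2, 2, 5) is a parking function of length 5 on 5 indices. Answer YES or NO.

Sorted: b = (1, 2, 2, 5, 5).
  b_1=1 ≤ 1
  b_2=2 ≤ 2
  b_3=2 ≤ 3
  b_4=5 > 4
  fails at i=4 ⇒ NO

NO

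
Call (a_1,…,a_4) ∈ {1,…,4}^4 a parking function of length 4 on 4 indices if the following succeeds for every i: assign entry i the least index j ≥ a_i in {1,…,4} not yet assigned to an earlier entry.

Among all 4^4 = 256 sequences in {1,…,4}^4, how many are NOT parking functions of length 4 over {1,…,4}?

131

|PF| = (4+1−4)·(4+1)^{4−1} = 1 · 125 = 125 (Konheim–Weiss)
One tuple (4,2,3,4) → sorted (2,3,4,4): b_1=2>1, not a PF.
Total 256; non-PF = 256−125 = 131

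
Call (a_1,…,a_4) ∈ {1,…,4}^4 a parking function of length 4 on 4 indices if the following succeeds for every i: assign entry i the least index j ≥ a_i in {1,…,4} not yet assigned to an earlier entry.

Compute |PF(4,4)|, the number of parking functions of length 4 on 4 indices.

125

#PF = 1·5^3 = 1×125 = 125 (Konheim–Weiss)
Example (2,1,2,2) → sorted (1,2,2,2): b_i ≤ i ∀i, a PF.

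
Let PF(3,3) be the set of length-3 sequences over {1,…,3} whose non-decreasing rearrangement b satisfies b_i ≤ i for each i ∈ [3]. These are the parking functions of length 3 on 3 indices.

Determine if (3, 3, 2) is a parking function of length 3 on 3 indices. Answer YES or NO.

NO

Sorted: b = (2, 3, 3).
  b_1=2 > 1
  fails at i=1 ⇒ NO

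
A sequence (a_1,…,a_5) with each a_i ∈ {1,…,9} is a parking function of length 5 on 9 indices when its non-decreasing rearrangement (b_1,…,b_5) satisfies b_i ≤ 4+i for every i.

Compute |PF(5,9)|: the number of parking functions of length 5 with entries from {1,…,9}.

50000

|PF(5,9)| = 5·10^4 = 5×10000 = 50000 (Pollak)
E.g. (1,5,1,6,7) → sorted (1,1,5,6,7): b_i ≤ 4+i ∀i, a PF.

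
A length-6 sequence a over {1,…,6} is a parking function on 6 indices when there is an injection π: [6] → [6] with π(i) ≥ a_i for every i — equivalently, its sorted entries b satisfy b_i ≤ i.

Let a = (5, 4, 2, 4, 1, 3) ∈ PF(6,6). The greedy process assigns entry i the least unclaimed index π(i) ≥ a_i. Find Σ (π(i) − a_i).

2

Σπ = 21 ({1..6} each once); Σa = 5+4+2+4+1+3 = 19; disp = 21−19 = 2.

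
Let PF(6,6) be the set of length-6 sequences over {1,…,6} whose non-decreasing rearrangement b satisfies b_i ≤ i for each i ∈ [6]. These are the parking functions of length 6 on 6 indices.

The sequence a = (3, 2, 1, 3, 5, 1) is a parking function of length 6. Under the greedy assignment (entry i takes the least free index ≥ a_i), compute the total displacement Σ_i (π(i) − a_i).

Σπ = 21 ({1..6} each once); Σa = 3+2+1+3+5+1 = 15; disp = 21−15 = 6.

6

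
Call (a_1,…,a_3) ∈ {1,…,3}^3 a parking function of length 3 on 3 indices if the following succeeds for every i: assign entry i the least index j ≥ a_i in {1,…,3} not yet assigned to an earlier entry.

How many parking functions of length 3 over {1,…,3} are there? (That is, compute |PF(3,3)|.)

Count = 1·4^2 = 1×16 = 16 (Konheim–Weiss)
Check (3,1,2) → sorted (1,2,3): b_i ≤ i ∀i, a PF.

16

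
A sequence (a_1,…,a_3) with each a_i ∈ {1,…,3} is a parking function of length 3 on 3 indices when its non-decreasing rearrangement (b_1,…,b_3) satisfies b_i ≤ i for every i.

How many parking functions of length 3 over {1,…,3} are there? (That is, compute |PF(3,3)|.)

|PF| = 1·4^2 = 1 · 16 = 16 (Konheim–Weiss)
Example (3,2,1) → sorted (1,2,3): b_i ≤ i ∀i, a PF.

16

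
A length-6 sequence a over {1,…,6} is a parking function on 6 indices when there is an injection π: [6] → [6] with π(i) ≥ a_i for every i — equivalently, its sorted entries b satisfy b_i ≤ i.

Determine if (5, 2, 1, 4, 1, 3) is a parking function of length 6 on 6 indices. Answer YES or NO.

YES

Sorted: b = (1, 1, 2, 3, 4, 5).
  b_1=1 ≤ 1
  b_2=1 ≤ 2
  b_3=2 ≤ 3
  b_4=3 ≤ 4
  b_5=4 ≤ 5
  b_6=5 ≤ 6
All bounds hold ⇒ YES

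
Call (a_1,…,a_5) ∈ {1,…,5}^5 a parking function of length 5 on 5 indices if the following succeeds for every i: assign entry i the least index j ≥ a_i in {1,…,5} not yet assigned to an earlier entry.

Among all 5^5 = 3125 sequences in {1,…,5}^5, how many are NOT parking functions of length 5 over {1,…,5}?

1829

|PF| = 1·6^4 = 1×1296 = 1296 (Pollak)
Check (3,4,4,4,2) → sorted (2,3,4,4,4): b_1=2>1, not a PF.
Total 3125; non-PF = 3125−1296 = 1829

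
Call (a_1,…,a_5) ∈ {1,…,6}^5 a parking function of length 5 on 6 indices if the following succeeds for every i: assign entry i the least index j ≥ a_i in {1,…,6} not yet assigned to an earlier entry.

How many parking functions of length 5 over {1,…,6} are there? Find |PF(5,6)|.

#PF = 2·7^4 = 2×2401 = 4802 [KW]
E.g. (4,4,2,1,1) → sorted (1,1,2,4,4): b_i ≤ 1+i ∀i, a PF.

4802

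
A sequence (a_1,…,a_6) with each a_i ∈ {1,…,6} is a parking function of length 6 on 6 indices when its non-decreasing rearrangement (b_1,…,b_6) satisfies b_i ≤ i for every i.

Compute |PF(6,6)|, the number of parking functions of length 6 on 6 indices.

Count = 1·7^5 = 1 · 16807 = 16807 (Pollak)
Check (1,5,2,2,1,6) → sorted (1,1,2,2,5,6): b_i ≤ i ∀i, a PF.

16807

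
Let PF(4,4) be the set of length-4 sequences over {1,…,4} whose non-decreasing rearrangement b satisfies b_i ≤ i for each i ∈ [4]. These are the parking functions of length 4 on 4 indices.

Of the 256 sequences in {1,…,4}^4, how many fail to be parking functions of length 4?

|PF| = (5−4)·5^(4−1) = 1·125 = 125
Check (1,4,4,4) → sorted (1,4,4,4): b_2=4>2, not a PF.
4^4 − 125 = 256 − 125 = 131

131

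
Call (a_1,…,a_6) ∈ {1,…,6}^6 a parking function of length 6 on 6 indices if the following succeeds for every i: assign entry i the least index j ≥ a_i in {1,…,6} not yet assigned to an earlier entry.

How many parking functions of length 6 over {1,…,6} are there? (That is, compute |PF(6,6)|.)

16807

#PF = 1·7^5 = 1 · 16807 = 16807
E.g. (6,2,4,5,1,3) → sorted (1,2,3,4,5,6): b_i ≤ i ∀i, a PF.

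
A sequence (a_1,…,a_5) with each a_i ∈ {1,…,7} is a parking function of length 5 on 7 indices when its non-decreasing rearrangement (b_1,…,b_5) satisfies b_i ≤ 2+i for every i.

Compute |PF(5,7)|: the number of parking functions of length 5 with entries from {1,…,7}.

12288

|PF| = (7−5+1)·(7+1)^(5−1) = 3×4096 = 12288 (Konheim–Weiss)
Check (4,7,3,4,5) → sorted (3,4,4,5,7): b_i ≤ 2+i ∀i, a PF.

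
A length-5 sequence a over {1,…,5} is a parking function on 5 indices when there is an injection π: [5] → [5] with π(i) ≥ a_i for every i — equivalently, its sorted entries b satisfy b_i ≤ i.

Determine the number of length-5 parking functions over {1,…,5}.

Count = 1·6^4 = 1×1296 = 1296
One tuple (3,5,3,2,1) → sorted (1,2,3,3,5): b_i ≤ i ∀i, a PF.

1296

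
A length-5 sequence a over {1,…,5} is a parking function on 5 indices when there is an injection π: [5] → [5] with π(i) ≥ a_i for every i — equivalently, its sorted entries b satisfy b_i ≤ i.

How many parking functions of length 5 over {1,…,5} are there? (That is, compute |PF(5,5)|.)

1296

|PF| = (5−5+1)·(5+1)^(5−1) = 1·1296 = 1296
E.g. (1,2,5,1,4) → sorted (1,1,2,4,5): b_i ≤ i ∀i, a PF.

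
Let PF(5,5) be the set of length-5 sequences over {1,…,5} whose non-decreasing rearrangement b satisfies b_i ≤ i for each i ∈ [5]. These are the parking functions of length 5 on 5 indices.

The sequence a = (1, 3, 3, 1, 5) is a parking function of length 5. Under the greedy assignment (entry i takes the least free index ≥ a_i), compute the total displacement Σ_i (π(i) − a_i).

Σπ = 15 ({1..5} each once); Σa = 1+3+3+1+5 = 13; disp = 15−13 = 2.

2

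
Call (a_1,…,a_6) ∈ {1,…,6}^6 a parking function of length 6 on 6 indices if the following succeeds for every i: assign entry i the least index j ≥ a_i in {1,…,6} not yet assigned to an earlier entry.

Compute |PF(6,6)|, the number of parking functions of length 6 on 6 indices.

Count = (6+1−6)·(6+1)^{6−1} = 1×16807 = 16807 (Pollak)
One tuple (1,2,5,2,4,6) → sorted (1,2,2,4,5,6): b_i ≤ i ∀i, a PF.

16807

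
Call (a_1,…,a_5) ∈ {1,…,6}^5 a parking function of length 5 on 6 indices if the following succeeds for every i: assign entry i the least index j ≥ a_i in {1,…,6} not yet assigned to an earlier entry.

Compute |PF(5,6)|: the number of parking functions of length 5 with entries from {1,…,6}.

|PF(5,6)| = 2·7^4 = 2 · 2401 = 4802 (Pollak)
Example (6,1,2,3,4) → sorted (1,2,3,4,6): b_i ≤ 1+i ∀i, a PF.

4802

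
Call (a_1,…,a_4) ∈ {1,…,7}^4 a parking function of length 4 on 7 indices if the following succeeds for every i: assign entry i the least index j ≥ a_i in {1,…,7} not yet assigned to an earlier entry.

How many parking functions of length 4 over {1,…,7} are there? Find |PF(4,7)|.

|PF(4,7)| = (7−4+1)·(7+1)^(4−1) = 4×512 = 2048 [KW]
E.g. (6,5,7,4) → sorted (4,5,6,7): b_i ≤ 3+i ∀i, a PF.

2048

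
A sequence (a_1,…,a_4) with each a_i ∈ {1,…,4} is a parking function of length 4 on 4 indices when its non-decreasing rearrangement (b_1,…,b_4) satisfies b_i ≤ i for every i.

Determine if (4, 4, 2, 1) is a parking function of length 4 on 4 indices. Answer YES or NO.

NO

Sorted: b = (1, 2, 4, 4).
  b_1=1 ≤ 1
  b_2=2 ≤ 2
  b_3=4 > 3
  fails at i=3 ⇒ NO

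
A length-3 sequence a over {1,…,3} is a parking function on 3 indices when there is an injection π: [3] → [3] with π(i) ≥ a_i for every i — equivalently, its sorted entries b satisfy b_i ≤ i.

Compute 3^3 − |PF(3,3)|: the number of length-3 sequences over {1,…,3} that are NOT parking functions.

Count = (4−3)·4^(3−1) = 1 · 16 = 16
Check (1,3,3) → sorted (1,3,3): b_2=3>2, not a PF.
So 27 − 16 = 11 fail.

11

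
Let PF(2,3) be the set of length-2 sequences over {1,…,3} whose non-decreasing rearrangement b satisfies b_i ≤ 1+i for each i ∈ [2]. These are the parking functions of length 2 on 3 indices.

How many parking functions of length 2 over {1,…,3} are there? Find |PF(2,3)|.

|PF| = (3−2+1)·(3+1)^(2−1) = 2 · 4 = 8 [KW]
Check (3,1) → sorted (1,3): b_i ≤ 1+i ∀i, a PF.

8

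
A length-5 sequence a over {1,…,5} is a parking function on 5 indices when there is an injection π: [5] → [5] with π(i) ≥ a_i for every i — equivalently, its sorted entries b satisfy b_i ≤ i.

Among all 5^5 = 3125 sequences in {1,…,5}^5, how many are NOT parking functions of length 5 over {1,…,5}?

1829

Count = (6−5)·6^(5−1) = 1·1296 = 1296 (Pollak)
Example (1,4,3,3,5) → sorted (1,3,3,4,5): b_2=3>2, not a PF.
Total 3125; non-PF = 3125−1296 = 1829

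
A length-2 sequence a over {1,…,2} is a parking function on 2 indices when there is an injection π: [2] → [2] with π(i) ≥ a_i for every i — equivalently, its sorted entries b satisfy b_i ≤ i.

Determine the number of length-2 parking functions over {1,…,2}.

3

|PF(2,2)| = (2−2+1)·(2+1)^(2−1) = 1·3 = 3 (Konheim–Weiss)
Example (2,1) → sorted (1,2): b_i ≤ i ∀i, a PF.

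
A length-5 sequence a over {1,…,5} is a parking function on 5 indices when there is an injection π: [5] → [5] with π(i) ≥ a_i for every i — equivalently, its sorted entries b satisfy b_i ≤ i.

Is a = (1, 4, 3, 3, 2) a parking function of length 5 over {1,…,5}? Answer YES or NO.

Sorted: b = (1, 2, 3, 3, 4).
  b_1=1 ≤ 1
  b_2=2 ≤ 2
  b_3=3 ≤ 3
  b_4=3 ≤ 4
  b_5=4 ≤ 5
All bounds hold ⇒ YES

YES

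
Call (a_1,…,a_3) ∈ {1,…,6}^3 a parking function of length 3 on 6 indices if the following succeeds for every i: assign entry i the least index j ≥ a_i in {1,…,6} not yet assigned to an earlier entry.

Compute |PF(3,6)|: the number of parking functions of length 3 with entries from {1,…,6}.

196

|PF(3,6)| = (6−3+1)·(6+1)^(3−1) = 4·49 = 196 (Pollak)
E.g. (4,6,2) → sorted (2,4,6): b_i ≤ 3+i ∀i, a PF.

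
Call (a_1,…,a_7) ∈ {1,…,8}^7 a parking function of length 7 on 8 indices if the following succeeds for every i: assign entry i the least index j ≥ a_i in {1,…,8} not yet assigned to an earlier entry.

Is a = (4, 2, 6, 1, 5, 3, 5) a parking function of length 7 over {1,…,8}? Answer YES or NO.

Sorted: b = (1, 2, 3, 4, 5, 5, 6).
  b_1=1 ≤ 2
  b_2=2 ≤ 3
  b_3=3 ≤ 4
  b_4=4 ≤ 5
  b_5=5 ≤ 6
  b_6=5 ≤ 7
  b_7=6 ≤ 8
All bounds hold ⇒ YES

YES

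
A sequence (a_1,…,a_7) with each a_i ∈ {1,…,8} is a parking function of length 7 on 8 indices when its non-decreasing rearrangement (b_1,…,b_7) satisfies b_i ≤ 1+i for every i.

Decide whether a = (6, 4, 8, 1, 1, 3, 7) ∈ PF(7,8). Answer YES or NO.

YES

Sorted: b = (1, 1, 3, 4, 6, 7, 8).
  b_1=1 ≤ 2
  b_2=1 ≤ 3
  b_3=3 ≤ 4
  b_4=4 ≤ 5
  b_5=6 ≤ 6
  b_6=7 ≤ 7
  b_7=8 ≤ 8
All bounds hold ⇒ YES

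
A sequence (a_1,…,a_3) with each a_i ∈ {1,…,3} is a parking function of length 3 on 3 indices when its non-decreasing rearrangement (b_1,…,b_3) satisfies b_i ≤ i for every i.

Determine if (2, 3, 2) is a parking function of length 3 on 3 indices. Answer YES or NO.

NO

Sorted: b = (2, 2, 3).
  b_1=2 > 1
  fails at i=1 ⇒ NO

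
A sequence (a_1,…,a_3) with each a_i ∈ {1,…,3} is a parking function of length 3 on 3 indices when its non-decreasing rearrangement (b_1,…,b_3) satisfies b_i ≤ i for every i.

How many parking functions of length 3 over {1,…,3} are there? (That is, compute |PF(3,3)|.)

16

#PF = (3+1−3)·(3+1)^{3−1} = 1×16 = 16 (Konheim–Weiss)
Check (1,2,3) → sorted (1,2,3): b_i ≤ i ∀i, a PF.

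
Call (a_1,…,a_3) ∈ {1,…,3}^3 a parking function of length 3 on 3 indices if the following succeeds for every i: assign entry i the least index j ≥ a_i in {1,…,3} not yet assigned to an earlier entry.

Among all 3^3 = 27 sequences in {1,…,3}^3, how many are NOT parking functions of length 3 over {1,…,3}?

11

#PF = 1·4^2 = 1×16 = 16 (Pollak)
E.g. (3,3,3) → sorted (3,3,3): b_1=3>1, not a PF.
So 27 − 16 = 11 fail.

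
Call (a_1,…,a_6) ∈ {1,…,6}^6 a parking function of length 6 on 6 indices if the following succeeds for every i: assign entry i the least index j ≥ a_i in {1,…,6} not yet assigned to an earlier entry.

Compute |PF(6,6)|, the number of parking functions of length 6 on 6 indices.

Count = (7−6)·7^(6−1) = 1×16807 = 16807
One tuple (1,3,6,3,5,2) → sorted (1,2,3,3,5,6): b_i ≤ i ∀i, a PF.

16807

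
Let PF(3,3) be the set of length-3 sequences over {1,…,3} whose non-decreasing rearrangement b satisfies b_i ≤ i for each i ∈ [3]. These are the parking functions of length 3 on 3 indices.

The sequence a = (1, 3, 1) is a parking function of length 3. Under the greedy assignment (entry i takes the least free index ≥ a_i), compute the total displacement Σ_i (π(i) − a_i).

1

Σπ = 3·4/2 = 6 (π permutes [3]); Σa = 1+3+1 = 5; disp = 6−5 = 1.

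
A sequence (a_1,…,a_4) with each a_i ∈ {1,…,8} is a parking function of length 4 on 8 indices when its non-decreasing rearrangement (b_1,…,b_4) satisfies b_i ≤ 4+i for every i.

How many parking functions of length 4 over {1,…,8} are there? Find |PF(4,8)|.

#PF = (8+1−4)·(8+1)^{4−1} = 5 · 729 = 3645
Example (1,8,6,1) → sorted (1,1,6,8): b_i ≤ 4+i ∀i, a PF.

3645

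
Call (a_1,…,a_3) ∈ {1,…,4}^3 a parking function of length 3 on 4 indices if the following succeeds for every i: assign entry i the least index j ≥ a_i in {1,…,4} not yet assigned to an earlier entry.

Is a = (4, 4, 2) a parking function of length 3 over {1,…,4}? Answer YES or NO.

Order a: b = (2, 4, 4).
  b_1=2 ≤ 2
  b_2=4 > 3
  fails at i=2 ⇒ NO

NO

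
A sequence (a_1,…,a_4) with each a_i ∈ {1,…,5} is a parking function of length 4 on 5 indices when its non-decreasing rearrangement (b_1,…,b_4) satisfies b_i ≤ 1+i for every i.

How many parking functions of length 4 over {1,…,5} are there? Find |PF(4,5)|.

432

Count = (6−4)·6^(4−1) = 2 · 216 = 432 (Konheim–Weiss)
E.g. (4,2,2,3) → sorted (2,2,3,4): b_i ≤ 1+i ∀i, a PF.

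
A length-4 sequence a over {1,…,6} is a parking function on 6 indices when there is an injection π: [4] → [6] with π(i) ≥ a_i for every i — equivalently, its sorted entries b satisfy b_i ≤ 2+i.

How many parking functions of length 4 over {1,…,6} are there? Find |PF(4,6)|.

|PF| = 3·7^3 = 3·343 = 1029 [KW]
Check (6,4,4,3) → sorted (3,4,4,6): b_i ≤ 2+i ∀i, a PF.

1029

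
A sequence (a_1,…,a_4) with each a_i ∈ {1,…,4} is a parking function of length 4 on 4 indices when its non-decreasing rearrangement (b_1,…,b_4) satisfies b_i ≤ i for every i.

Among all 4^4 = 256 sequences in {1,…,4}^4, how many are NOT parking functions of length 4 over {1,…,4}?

|PF(4,4)| = (4+1−4)·(4+1)^{4−1} = 1·125 = 125 (Konheim–Weiss)
Check (4,4,4,4) → sorted (4,4,4,4): b_1=4>1, not a PF.
So 256 − 125 = 131 fail.

131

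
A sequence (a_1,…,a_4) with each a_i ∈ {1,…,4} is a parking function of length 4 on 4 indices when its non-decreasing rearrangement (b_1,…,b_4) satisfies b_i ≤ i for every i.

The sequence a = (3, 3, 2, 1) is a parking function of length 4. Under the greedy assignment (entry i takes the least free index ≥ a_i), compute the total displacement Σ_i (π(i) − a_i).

Σπ = 4·5/2 = 10 (π permutes [4]); Σa = 3+3+2+1 = 9; disp = 10−9 = 1.

1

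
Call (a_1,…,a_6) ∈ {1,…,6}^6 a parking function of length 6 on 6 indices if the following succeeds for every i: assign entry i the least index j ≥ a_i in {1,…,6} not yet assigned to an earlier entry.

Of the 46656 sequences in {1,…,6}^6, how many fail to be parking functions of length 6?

#PF = (6−6+1)·(6+1)^(6−1) = 1·16807 = 16807 (Konheim–Weiss)
Example (5,6,6,3,2,5) → sorted (2,3,5,5,6,6): b_1=2>1, not a PF.
So 46656 − 16807 = 29849 fail.

29849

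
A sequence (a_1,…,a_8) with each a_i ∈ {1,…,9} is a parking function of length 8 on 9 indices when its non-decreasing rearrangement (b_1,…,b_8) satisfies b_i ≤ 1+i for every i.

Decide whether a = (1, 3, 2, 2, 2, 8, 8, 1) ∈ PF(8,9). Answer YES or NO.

Order a: b = (1, 1, 2, 2, 2, 3, 8, 8).
  b_1=1 ≤ 2
  b_2=1 ≤ 3
  b_3=2 ≤ 4
  b_4=2 ≤ 5
  b_5=2 ≤ 6
  b_6=3 ≤ 7
  b_7=8 ≤ 8
  b_8=8 ≤ 9
All bounds hold ⇒ YES

YES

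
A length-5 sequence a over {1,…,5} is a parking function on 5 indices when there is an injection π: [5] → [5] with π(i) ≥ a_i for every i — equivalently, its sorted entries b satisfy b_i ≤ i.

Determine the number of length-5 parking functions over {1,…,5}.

1296

Count = (5+1−5)·(5+1)^{5−1} = 1×1296 = 1296 (Pollak)
Check (2,3,1,1,5) → sorted (1,1,2,3,5): b_i ≤ i ∀i, a PF.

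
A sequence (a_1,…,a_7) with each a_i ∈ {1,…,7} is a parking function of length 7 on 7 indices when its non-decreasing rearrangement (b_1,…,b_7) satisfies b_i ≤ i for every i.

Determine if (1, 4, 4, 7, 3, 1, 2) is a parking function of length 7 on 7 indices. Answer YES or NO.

YES

Rearranged: b = (1, 1, 2, 3, 4, 4, 7).
  b_1=1 ≤ 1
  b_2=1 ≤ 2
  b_3=2 ≤ 3
  b_4=3 ≤ 4
  b_5=4 ≤ 5
  b_6=4 ≤ 6
  b_7=7 ≤ 7
All bounds hold ⇒ YES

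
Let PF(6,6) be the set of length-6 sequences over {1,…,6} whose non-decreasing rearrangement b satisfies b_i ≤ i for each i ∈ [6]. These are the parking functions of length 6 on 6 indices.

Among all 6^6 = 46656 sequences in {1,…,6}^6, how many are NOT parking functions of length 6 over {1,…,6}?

|PF(6,6)| = (6−6+1)·(6+1)^(6−1) = 1×16807 = 16807 (Konheim–Weiss)
E.g. (3,6,5,6,3,6) → sorted (3,3,5,6,6,6): b_1=3>1, not a PF.
So 46656 − 16807 = 29849 fail.

29849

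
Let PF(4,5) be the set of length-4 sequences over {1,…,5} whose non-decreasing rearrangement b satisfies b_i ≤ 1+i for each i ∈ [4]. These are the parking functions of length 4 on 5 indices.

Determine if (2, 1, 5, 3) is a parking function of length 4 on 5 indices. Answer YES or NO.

YES

Rearranged: b = (1, 2, 3, 5).
  b_1=1 ≤ 2
  b_2=2 ≤ 3
  b_3=3 ≤ 4
  b_4=5 ≤ 5
All bounds hold ⇒ YES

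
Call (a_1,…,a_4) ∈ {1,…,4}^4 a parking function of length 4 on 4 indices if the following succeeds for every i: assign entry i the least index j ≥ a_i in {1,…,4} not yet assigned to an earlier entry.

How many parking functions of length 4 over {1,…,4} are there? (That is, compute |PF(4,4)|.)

125

|PF(4,4)| = (4+1−4)·(4+1)^{4−1} = 1·125 = 125 (Konheim–Weiss)
Example (1,1,4,2) → sorted (1,1,2,4): b_i ≤ i ∀i, a PF.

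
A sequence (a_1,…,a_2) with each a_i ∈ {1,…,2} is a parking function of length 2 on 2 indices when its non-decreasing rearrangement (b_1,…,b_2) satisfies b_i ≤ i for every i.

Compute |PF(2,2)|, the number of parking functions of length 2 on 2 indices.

#PF = (2+1−2)·(2+1)^{2−1} = 1 · 3 = 3
One tuple (1,1) → sorted (1,1): b_i ≤ i ∀i, a PF.

3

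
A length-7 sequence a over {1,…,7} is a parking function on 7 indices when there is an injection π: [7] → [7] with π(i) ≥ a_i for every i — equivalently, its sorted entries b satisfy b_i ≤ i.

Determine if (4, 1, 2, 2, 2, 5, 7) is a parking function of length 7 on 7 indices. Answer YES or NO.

YES

Order a: b = (1, 2, 2, 2, 4, 5, 7).
  b_1=1 ≤ 1
  b_2=2 ≤ 2
  b_3=2 ≤ 3
  b_4=2 ≤ 4
  b_5=4 ≤ 5
  b_6=5 ≤ 6
  b_7=7 ≤ 7
All bounds hold ⇒ YES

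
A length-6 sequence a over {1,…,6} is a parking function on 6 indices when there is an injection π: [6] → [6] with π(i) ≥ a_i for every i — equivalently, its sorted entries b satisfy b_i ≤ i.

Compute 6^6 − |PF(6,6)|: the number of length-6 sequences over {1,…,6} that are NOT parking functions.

Count = (6+1−6)·(6+1)^{6−1} = 1·16807 = 16807 (Konheim–Weiss)
Check (2,2,6,6,3,1) → sorted (1,2,2,3,6,6): b_5=6>5, not a PF.
So 46656 − 16807 = 29849 fail.

29849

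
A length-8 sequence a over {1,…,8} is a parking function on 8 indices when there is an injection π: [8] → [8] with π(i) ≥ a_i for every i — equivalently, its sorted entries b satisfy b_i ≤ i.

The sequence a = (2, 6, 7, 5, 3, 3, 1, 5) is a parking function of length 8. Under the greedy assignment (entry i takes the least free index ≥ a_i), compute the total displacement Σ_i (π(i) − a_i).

4

Σπ = 8·9/2 = 36 (π permutes [8]); Σa = 2+6+7+5+3+3+1+5 = 32; disp = 36−32 = 4.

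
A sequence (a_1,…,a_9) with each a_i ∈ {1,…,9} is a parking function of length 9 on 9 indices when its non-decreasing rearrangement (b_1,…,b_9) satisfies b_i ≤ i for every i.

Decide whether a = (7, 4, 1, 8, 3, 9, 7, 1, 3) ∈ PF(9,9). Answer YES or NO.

NO

Sorted: b = (1, 1, 3, 3, 4, 7, 7, 8, 9).
  b_1=1 ≤ 1
  b_2=1 ≤ 2
  b_3=3 ≤ 3
  b_4=3 ≤ 4
  b_5=4 ≤ 5
  b_6=7 > 6
  fails at i=6 ⇒ NO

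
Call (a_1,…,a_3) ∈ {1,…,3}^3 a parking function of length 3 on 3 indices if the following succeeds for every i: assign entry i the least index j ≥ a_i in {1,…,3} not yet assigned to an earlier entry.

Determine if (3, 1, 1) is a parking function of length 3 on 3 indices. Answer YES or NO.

YES

Sorted: b = (1, 1, 3).
  b_1=1 ≤ 1
  b_2=1 ≤ 2
  b_3=3 ≤ 3
All bounds hold ⇒ YES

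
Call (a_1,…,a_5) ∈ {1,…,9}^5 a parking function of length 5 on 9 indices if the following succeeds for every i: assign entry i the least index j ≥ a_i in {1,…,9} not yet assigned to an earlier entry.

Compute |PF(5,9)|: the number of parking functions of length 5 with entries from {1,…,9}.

50000

#PF = (9−5+1)·(9+1)^(5−1) = 5×10000 = 50000 [KW]
Example (1,6,8,9,1) → sorted (1,1,6,8,9): b_i ≤ 4+i ∀i, a PF.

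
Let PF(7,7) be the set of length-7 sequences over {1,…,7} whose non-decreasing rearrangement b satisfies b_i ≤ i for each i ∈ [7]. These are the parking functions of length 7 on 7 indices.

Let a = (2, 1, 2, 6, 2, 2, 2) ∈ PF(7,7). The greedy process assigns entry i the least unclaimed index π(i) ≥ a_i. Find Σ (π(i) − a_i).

Σπ = 28 ({1..7} each once); Σa = 2+1+2+6+2+2+2 = 17; disp = 28−17 = 11.

11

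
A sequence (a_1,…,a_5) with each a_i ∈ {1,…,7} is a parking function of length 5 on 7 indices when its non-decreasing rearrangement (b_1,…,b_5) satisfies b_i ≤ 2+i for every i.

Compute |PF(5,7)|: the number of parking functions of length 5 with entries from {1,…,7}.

12288

|PF| = (7+1−5)·(7+1)^{5−1} = 3 · 4096 = 12288
E.g. (2,5,3,1,6) → sorted (1,2,3,5,6): b_i ≤ 2+i ∀i, a PF.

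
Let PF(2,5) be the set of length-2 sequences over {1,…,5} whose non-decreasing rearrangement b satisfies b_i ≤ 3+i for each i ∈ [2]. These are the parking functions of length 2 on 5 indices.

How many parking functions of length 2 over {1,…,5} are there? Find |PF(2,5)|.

24

|PF(2,5)| = (5−2+1)·(5+1)^(2−1) = 4 · 6 = 24 (Pollak)
Check (1,5) → sorted (1,5): b_i ≤ 3+i ∀i, a PF.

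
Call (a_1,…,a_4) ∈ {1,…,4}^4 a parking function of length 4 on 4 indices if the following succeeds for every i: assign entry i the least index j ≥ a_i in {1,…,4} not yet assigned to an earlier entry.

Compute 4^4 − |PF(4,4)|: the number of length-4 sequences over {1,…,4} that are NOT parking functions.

131

Count = (4−4+1)·(4+1)^(4−1) = 1×125 = 125 (Pollak)
One tuple (2,4,4,3) → sorted (2,3,4,4): b_1=2>1, not a PF.
Total 256; non-PF = 256−125 = 131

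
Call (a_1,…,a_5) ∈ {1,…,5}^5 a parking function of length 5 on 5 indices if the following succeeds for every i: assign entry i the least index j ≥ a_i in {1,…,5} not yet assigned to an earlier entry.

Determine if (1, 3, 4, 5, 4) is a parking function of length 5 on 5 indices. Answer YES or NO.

NO

Rearranged: b = (1, 3, 4, 4, 5).
  b_1=1 ≤ 1
  b_2=3 > 2
  fails at i=2 ⇒ NO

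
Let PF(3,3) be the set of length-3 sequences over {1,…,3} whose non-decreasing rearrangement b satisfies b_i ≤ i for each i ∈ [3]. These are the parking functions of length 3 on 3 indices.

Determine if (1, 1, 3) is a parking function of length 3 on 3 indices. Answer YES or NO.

YES

Rearranged: b = (1, 1, 3).
  b_1=1 ≤ 1
  b_2=1 ≤ 2
  b_3=3 ≤ 3
All bounds hold ⇒ YES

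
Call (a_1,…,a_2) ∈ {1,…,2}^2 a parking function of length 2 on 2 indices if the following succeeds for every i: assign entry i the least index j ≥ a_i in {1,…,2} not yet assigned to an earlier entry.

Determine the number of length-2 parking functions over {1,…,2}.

Count = (2+1−2)·(2+1)^{2−1} = 1 · 3 = 3 (Konheim–Weiss)
One tuple (2,1) → sorted (1,2): b_i ≤ i ∀i, a PF.

3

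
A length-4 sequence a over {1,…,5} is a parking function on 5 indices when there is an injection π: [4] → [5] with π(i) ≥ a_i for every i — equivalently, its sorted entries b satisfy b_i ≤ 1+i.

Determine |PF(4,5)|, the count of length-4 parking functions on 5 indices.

432

#PF = (6−4)·6^(4−1) = 2·216 = 432 [KW]
E.g. (3,5,4,1) → sorted (1,3,4,5): b_i ≤ 1+i ∀i, a PF.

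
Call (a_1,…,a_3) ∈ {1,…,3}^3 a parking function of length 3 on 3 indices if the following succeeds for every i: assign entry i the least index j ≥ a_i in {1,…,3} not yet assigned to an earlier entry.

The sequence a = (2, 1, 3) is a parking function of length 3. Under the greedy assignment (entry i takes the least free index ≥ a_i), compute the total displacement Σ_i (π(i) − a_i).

0

Σπ(i) = 1+…+3 = 6; Σa = 2+1+3 = 6; disp = 6−6 = 0.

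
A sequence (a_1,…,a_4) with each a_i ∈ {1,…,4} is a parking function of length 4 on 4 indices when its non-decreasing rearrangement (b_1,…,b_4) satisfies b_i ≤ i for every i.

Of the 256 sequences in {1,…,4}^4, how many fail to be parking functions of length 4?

131

Count = 1·5^3 = 1×125 = 125 (Pollak)
One tuple (2,4,2,3) → sorted (2,2,3,4): b_1=2>1, not a PF.
4^4 − 125 = 256 − 125 = 131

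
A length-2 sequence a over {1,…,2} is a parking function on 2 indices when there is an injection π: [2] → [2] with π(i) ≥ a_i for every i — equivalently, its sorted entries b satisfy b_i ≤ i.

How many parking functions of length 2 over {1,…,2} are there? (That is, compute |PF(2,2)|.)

Count = 1·3^1 = 1·3 = 3 [KW]
E.g. (2,1) → sorted (1,2): b_i ≤ i ∀i, a PF.

3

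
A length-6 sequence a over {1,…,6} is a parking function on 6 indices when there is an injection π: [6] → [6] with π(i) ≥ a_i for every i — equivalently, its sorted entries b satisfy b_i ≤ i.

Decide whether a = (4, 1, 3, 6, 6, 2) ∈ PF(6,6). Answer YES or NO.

Rearranged: b = (1, 2, 3, 4, 6, 6).
  b_1=1 ≤ 1
  b_2=2 ≤ 2
  b_3=3 ≤ 3
  b_4=4 ≤ 4
  b_5=6 > 5
  fails at i=5 ⇒ NO

NO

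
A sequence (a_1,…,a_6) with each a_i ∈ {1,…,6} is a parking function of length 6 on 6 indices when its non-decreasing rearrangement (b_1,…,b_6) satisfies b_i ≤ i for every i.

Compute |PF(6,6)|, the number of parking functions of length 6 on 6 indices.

16807

|PF| = (7−6)·7^(6−1) = 1 · 16807 = 16807 [KW]
One tuple (1,5,4,1,1,1) → sorted (1,1,1,1,4,5): b_i ≤ i ∀i, a PF.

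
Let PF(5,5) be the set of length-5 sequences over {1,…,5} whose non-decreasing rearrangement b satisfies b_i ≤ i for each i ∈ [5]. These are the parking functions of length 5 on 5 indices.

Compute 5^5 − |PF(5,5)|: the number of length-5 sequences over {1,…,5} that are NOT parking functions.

1829

|PF(5,5)| = 1·6^4 = 1·1296 = 1296 (Konheim–Weiss)
Example (5,3,4,5,5) → sorted (3,4,5,5,5): b_1=3>1, not a PF.
So 3125 − 1296 = 1829 fail.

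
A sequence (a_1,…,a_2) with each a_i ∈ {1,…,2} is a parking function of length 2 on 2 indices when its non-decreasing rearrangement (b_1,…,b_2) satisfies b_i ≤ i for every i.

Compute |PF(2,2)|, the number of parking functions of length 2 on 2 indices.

#PF = 1·3^1 = 1×3 = 3
One tuple (1,2) → sorted (1,2): b_i ≤ i ∀i, a PF.

3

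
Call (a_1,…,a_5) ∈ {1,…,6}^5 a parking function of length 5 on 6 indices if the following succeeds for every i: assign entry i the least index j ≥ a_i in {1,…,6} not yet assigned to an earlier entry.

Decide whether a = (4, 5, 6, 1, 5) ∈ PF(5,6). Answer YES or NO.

NO

Sorted: b = (1, 4, 5, 5, 6).
  b_1=1 ≤ 2
  b_2=4 > 3
  fails at i=2 ⇒ NO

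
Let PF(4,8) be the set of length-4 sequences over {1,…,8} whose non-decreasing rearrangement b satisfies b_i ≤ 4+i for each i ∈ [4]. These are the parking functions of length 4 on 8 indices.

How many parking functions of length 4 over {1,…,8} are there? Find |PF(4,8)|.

3645

Count = (9−4)·9^(4−1) = 5·729 = 3645 (Konheim–Weiss)
Example (4,8,4,2) → sorted (2,4,4,8): b_i ≤ 4+i ∀i, a PF.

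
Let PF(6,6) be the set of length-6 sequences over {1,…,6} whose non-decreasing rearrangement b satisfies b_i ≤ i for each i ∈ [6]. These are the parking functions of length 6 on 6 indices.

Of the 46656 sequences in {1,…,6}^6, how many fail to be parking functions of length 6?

29849

|PF| = 1·7^5 = 1·16807 = 16807 (Konheim–Weiss)
Check (4,5,6,5,3,6) → sorted (3,4,5,5,6,6): b_1=3>1, not a PF.
Total 46656; non-PF = 46656−16807 = 29849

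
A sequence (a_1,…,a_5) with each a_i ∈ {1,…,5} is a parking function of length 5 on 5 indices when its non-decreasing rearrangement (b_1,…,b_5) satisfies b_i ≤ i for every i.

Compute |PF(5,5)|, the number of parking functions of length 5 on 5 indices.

1296

#PF = (5−5+1)·(5+1)^(5−1) = 1×1296 = 1296 [KW]
E.g. (1,2,5,3,1) → sorted (1,1,2,3,5): b_i ≤ i ∀i, a PF.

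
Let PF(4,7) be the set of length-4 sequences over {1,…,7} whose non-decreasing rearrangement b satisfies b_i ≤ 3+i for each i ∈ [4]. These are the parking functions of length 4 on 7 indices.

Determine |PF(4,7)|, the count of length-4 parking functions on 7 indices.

|PF| = 4·8^3 = 4·512 = 2048 (Pollak)
Example (4,2,1,7) → sorted (1,2,4,7): b_i ≤ 3+i ∀i, a PF.

2048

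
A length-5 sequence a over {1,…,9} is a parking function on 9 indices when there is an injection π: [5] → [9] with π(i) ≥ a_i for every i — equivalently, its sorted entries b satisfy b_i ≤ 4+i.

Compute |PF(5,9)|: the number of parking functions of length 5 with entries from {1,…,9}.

|PF| = 5·10^4 = 5 · 10000 = 50000 [KW]
One tuple (7,8,1,4,2) → sorted (1,2,4,7,8): b_i ≤ 4+i ∀i, a PF.

50000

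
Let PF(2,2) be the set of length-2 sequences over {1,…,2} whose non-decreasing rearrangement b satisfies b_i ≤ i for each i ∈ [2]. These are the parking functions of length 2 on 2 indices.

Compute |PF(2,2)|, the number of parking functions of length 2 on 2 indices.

3

|PF| = (2+1−2)·(2+1)^{2−1} = 1 · 3 = 3 (Konheim–Weiss)
Check (2,1) → sorted (1,2): b_i ≤ i ∀i, a PF.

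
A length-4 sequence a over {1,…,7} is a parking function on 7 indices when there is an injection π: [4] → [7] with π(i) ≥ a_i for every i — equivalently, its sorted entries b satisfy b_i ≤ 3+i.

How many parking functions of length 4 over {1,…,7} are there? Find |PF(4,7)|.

2048

#PF = (7+1−4)·(7+1)^{4−1} = 4×512 = 2048 [KW]
Check (5,2,5,3) → sorted (2,3,5,5): b_i ≤ 3+i ∀i, a PF.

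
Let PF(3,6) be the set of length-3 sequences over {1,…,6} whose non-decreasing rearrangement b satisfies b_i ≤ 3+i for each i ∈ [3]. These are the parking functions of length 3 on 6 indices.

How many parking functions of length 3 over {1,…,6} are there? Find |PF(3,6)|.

|PF| = 4·7^2 = 4 · 49 = 196 (Konheim–Weiss)
Example (6,1,1) → sorted (1,1,6): b_i ≤ 3+i ∀i, a PF.

196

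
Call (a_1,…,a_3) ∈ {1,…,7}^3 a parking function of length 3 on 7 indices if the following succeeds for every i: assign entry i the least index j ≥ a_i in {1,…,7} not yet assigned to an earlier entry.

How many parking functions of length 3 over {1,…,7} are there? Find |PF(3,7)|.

#PF = (8−3)·8^(3−1) = 5 · 64 = 320 [KW]
Check (1,7,2) → sorted (1,2,7): b_i ≤ 4+i ∀i, a PF.

320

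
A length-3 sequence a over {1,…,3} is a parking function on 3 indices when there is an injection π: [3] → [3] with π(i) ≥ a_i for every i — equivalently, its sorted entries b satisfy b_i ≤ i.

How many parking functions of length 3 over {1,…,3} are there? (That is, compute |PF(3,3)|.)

|PF(3,3)| = (3+1−3)·(3+1)^{3−1} = 1·16 = 16
Check (2,3,1) → sorted (1,2,3): b_i ≤ i ∀i, a PF.

16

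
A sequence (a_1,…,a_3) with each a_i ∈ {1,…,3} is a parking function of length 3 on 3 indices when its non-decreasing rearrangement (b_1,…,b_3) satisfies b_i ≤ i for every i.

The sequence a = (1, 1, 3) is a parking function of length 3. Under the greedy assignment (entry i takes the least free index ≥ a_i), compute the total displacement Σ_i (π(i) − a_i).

Σπ = 6 ({1..3} each once); Σa = 1+1+3 = 5; disp = 6−5 = 1.

1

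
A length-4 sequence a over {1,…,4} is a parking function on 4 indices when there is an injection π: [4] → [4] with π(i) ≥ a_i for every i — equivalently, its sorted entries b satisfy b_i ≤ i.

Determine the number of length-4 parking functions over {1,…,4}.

|PF(4,4)| = (4+1−4)·(4+1)^{4−1} = 1 · 125 = 125 (Konheim–Weiss)
E.g. (1,2,4,1) → sorted (1,1,2,4): b_i ≤ i ∀i, a PF.

125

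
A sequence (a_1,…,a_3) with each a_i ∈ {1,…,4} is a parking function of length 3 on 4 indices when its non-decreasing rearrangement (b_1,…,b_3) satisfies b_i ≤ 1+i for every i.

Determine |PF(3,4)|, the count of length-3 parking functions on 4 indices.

#PF = (4+1−3)·(4+1)^{3−1} = 2·25 = 50
Example (3,2,4) → sorted (2,3,4): b_i ≤ 1+i ∀i, a PF.

50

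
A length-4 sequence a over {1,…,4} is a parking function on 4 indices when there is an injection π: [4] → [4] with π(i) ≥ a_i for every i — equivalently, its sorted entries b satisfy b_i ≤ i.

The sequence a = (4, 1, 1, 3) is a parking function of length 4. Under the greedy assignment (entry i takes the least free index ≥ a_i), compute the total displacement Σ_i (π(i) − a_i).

1

Σπ = 10 ({1..4} each once); Σa = 4+1+1+3 = 9; disp = 10−9 = 1.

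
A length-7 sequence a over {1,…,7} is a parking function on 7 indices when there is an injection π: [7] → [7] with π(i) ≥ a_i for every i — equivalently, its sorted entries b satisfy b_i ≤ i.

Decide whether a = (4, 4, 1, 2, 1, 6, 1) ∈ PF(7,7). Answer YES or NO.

YES

Sorted: b = (1, 1, 1, 2, 4, 4, 6).
  b_1=1 ≤ 1
  b_2=1 ≤ 2
  b_3=1 ≤ 3
  b_4=2 ≤ 4
  b_5=4 ≤ 5
  b_6=4 ≤ 6
  b_7=6 ≤ 7
All bounds hold ⇒ YES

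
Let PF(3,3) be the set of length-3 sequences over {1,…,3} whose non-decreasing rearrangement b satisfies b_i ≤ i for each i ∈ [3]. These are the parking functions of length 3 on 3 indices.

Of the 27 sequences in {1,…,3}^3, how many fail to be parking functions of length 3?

11

|PF| = (3+1−3)·(3+1)^{3−1} = 1×16 = 16 [KW]
Check (3,1,3) → sorted (1,3,3): b_2=3>2, not a PF.
Total 27; non-PF = 27−16 = 11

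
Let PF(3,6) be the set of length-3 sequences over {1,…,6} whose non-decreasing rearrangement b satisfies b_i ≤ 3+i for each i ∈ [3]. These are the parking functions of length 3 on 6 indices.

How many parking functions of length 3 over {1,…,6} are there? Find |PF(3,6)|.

|PF| = (6−3+1)·(6+1)^(3−1) = 4×49 = 196 [KW]
E.g. (1,3,4) → sorted (1,3,4): b_i ≤ 3+i ∀i, a PF.

196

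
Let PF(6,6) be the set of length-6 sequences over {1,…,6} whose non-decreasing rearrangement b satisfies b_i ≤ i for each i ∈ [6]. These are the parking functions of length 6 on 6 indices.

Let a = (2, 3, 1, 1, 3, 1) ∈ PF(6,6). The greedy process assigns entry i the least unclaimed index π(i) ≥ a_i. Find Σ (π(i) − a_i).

Σπ = 21 ({1..6} each once); Σa = 2+3+1+1+3+1 = 11; disp = 21−11 = 10.

10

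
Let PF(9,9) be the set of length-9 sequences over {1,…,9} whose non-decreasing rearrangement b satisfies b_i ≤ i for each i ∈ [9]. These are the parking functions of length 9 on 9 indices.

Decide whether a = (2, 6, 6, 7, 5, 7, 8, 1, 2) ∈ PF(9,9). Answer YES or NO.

Sorted: b = (1, 2, 2, 5, 6, 6, 7, 7, 8).
  b_1=1 ≤ 1
  b_2=2 ≤ 2
  b_3=2 ≤ 3
  b_4=5 > 4
  fails at i=4 ⇒ NO

NO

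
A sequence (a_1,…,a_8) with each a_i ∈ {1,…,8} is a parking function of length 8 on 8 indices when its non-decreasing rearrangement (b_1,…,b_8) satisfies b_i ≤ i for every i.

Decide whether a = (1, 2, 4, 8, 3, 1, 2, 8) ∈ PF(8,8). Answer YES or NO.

NO

Sorted: b = (1, 1, 2, 2, 3, 4, 8, 8).
  b_1=1 ≤ 1
  b_2=1 ≤ 2
  b_3=2 ≤ 3
  b_4=2 ≤ 4
  b_5=3 ≤ 5
  b_6=4 ≤ 6
  b_7=8 > 7
  fails at i=7 ⇒ NO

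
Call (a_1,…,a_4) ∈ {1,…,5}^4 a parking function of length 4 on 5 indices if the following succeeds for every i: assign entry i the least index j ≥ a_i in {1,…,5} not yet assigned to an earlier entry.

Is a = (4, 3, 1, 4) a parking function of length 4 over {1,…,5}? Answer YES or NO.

YES

Sorted: b = (1, 3, 4, 4).
  b_1=1 ≤ 2
  b_2=3 ≤ 3
  b_3=4 ≤ 4
  b_4=4 ≤ 5
All bounds hold ⇒ YES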